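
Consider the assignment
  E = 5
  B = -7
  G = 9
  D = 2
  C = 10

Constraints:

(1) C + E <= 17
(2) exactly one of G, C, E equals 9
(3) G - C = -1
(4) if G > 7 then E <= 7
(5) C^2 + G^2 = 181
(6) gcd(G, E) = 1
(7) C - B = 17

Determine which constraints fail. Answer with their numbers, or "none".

The assignment satisfies every constraint.

(1) C + E = 10 + 5 = 15; 15 ≤ 17  ✔
(2) G=9, C=10, E=5; 1 of them equals 9  ✔
(3) G - C = 9 - 10 = -1  ✔
(4) G = 9 > 7, so we need E ≤ 7; E = 5 ≤ 7  ✔
(5) C^2 + G^2 = 10^2 + 9^2 = 100 + 81 = 181  ✔
(6) gcd(9, 5) = 1  ✔
(7) C - B = 10 - (-7) = 17  ✔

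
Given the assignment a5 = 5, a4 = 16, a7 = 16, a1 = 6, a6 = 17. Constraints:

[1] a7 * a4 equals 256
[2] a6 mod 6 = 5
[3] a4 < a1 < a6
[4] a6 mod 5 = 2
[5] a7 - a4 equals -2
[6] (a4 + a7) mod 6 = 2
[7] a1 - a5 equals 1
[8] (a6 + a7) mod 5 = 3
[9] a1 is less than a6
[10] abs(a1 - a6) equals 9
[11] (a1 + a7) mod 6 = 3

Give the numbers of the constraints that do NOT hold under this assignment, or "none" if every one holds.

[1] a7 * a4 = 16 * 16 = 256 — holds.
[2] 17 mod 6 = 5 — holds.
[3] values 16, 6, 17; a4 = 16 is not < a1 = 6 — fails.
[4] 17 mod 5 = 2 — holds.
[5] a7 - a4 = 16 - 16 = 0, not -2 — fails.
[6] a4 + a7 = 32; 32 mod 6 = 2 — holds.
[7] a1 - a5 = 6 - 5 = 1 — holds.
[8] a6 + a7 = 33; 33 mod 5 = 3 — holds.
[9] a1 = 6, a6 = 17; 6 < 17 — holds.
[10] abs(6 - 17) = 11, not 9 — fails.
[11] a1 + a7 = 22; 22 mod 6 = 4, not 3 — fails.

No — constraints 3, 5, 10, and 11 are not satisfied.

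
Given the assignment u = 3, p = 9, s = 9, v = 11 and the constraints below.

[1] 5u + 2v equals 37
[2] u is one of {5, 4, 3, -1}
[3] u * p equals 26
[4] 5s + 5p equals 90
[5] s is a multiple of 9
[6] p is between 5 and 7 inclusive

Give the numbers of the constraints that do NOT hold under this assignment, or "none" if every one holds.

The assignment fails constraints 3 and 6.

[1] 5u + 2v = 5(3) + 2(11) = 37  yes
[2] u = 3 is in {5, 4, 3, -1}  yes
[3] u * p = 3 * 9 = 27, not 26  no
[4] 5s + 5p = 5(9) + 5(9) = 90  yes
[5] 9 / 9 = 1, so 9 divides 9  yes
[6] p = 9 is outside [5, 7]  no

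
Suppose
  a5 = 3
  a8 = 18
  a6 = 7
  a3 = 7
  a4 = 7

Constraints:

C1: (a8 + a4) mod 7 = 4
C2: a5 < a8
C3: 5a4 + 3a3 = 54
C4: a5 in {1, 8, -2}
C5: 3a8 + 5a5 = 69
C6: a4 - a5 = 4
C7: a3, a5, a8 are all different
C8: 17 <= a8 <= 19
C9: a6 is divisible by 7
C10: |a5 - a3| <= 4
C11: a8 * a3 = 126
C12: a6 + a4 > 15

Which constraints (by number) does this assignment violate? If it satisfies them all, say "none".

Constraints 3, 4, and 12 do not hold.

C1: a8 + a4 = 25; 25 mod 7 = 4 — holds.
C2: a5 = 3, a8 = 18; 3 < 18 — holds.
C3: 5a4 + 3a3 = 5(7) + 3(7) = 56, not 54 — fails.
C4: a5 = 3 is not in {1, 8, -2} — fails.
C5: 3a8 + 5a5 = 3(18) + 5(3) = 69 — holds.
C6: a4 - a5 = 7 - 3 = 4 — holds.
C7: values 7, 3, 18 are pairwise distinct — holds.
C8: a8 = 18 lies in [17, 19] — holds.
C9: 7 / 7 = 1, so 7 divides 7 — holds.
C10: |3 - 7| = 4; 4 ≤ 4 — holds.
C11: a8 * a3 = 18 * 7 = 126 — holds.
C12: a6 + a4 = 7 + 7 = 14; 14 ≤ 15, bound 15 not met — fails.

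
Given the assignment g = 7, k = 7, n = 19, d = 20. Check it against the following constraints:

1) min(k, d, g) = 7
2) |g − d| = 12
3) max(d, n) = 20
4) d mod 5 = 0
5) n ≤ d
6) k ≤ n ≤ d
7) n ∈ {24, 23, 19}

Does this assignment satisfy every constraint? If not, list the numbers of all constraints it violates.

1) min(7, 20, 7) = 7  ✔
2) |7 − 20| = 13, not 12  ✘
3) max(20, 19) = 20  ✔
4) 20 mod 5 = 0  ✔
5) n = 19, d = 20; 19 ≤ 20  ✔
6) values 7 ≤ 19 ≤ 20  ✔
7) n = 19 is in {24, 23, 19}  ✔

The assignment fails constraint 2.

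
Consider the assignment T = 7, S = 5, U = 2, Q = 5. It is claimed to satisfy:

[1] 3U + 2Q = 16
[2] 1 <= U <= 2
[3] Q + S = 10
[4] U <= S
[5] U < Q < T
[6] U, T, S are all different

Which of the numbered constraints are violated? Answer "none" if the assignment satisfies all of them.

[1] 3U + 2Q = 3(2) + 2(5) = 16  holds
[2] U = 2 lies in [1, 2]  holds
[3] Q + S = 5 + 5 = 10  holds
[4] U = 2, S = 5; 2 ≤ 5  holds
[5] values 2 < 5 < 7  holds
[6] values 2, 7, 5 are pairwise distinct  holds

None — every constraint holds.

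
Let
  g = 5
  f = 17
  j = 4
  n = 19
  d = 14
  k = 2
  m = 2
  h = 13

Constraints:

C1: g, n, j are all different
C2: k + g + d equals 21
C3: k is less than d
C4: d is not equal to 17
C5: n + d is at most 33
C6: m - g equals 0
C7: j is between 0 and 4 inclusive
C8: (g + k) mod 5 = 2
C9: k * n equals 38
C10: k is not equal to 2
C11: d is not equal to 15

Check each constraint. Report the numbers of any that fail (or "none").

C1: values 5, 19, 4 are pairwise distinct  ✔
C2: k + g + d = 2 + 5 + 14 = 21  ✔
C3: k = 2, d = 14; 2 < 14  ✔
C4: d = 14, and 14 ≠ 17  ✔
C5: n + d = 19 + 14 = 33; 33 ≤ 33  ✔
C6: m - g = 2 - 5 = -3, not 0  ✘
C7: j = 4 lies in [0, 4]  ✔
C8: g + k = 7; 7 mod 5 = 2  ✔
C9: k * n = 2 * 19 = 38  ✔
C10: k = 2, but 2 is required to differ  ✘
C11: d = 14, and 14 ≠ 15  ✔

Constraints 6 and 10 are violated.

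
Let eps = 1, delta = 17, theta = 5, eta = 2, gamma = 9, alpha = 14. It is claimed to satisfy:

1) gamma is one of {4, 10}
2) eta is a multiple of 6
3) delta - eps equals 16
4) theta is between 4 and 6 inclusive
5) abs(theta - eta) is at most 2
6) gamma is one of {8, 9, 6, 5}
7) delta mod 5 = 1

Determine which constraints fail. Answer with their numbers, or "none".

1) gamma = 9 is not in {4, 10} — fails.
2) 2 = 6*0 + 2, so 6 does not divide 2 — fails.
3) delta - eps = 17 - 1 = 16 — holds.
4) theta = 5 lies in [4, 6] — holds.
5) abs(5 - 2) = 3; 3 > 2, exceeds bound 2 — fails.
6) gamma = 9 is in {8, 9, 6, 5} — holds.
7) 17 mod 5 = 2, not 1 — fails.

Constraints 1, 2, 5, 7 are violated.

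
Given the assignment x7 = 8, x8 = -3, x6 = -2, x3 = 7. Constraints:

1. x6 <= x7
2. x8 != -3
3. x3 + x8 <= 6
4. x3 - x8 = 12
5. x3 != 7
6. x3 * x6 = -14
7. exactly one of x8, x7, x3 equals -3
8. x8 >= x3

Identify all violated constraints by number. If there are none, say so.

Violated: 2, 4, 5, 8.

1. x6 = -2, x7 = 8; -2 ≤ 8 — holds.
2. x8 = -3, but -3 is required to differ — does not hold.
3. x3 + x8 = 7 + (-3) = 4; 4 ≤ 6 — holds.
4. x3 - x8 = 7 - (-3) = 10, not 12 — does not hold.
5. x3 = 7, but 7 is required to differ — does not hold.
6. x3 * x6 = 7 * (-2) = -14 — holds.
7. x8=-3, x7=8, x3=7; 1 of them equals -3 — holds.
8. x8 = -3, x3 = 7; -3 < 7 (want ≥) — does not hold.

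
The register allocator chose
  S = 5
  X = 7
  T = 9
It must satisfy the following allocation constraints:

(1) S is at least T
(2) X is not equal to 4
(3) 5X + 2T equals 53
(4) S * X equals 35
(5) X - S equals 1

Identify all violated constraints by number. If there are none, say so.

The assignment fails constraints 1 and 5.

(1) S = 5, T = 9; 5 < 9 (want ≥) — does not hold.
(2) X = 7, and 7 ≠ 4 — holds.
(3) 5X + 2T = 5(7) + 2(9) = 53 — holds.
(4) S * X = 5 * 7 = 35 — holds.
(5) X - S = 7 - 5 = 2, not 1 — does not hold.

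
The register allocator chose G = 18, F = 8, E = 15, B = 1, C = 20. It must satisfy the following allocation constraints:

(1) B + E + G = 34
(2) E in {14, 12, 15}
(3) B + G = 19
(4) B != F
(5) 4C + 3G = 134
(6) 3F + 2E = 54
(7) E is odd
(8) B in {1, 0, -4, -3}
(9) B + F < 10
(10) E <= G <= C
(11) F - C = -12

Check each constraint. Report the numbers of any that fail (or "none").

(1) B + E + G = 1 + 15 + 18 = 34  true
(2) E = 15 is in {14, 12, 15}  true
(3) B + G = 1 + 18 = 19  true
(4) B = 1, F = 8; distinct  true
(5) 4C + 3G = 4(20) + 3(18) = 134  true
(6) 3F + 2E = 3(8) + 2(15) = 54  true
(7) E = 15 is odd  true
(8) B = 1 is in {1, 0, -4, -3}  true
(9) B + F = 1 + 8 = 9; 9 < 10  true
(10) values 15 <= 18 <= 20  true
(11) F - C = 8 - 20 = -12  true

Yes — all constraints hold.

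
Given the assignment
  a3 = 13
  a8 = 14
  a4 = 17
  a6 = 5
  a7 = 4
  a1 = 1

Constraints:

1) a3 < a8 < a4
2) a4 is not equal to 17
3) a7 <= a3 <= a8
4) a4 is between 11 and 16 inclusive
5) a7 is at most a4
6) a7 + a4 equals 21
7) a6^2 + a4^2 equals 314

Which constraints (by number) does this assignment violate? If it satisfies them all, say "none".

No — constraints 2 and 4 are not satisfied.

1) values 13 < 14 < 17  holds
2) a4 = 17, but 17 is required to differ  fails
3) values 4 <= 13 <= 14  holds
4) a4 = 17 is outside [11, 16]  fails
5) a7 = 4, a4 = 17; 4 ≤ 17  holds
6) a7 + a4 = 4 + 17 = 21  holds
7) a6^2 + a4^2 = 5^2 + 17^2 = 25 + 289 = 314  holds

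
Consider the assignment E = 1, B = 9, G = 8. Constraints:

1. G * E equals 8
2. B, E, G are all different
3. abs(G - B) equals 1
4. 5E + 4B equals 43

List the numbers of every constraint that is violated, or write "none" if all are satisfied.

1. G * E = 8 * 1 = 8 — holds.
2. values 9, 1, 8 are pairwise distinct — holds.
3. abs(8 - 9) = 1 — holds.
4. 5E + 4B = 5(1) + 4(9) = 41, not 43 — does not hold.

Violated: 4.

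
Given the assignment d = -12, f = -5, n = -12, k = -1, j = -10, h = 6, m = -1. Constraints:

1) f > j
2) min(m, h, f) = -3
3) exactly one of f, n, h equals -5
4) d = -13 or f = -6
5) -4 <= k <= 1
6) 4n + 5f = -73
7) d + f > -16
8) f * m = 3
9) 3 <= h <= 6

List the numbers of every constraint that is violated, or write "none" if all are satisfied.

1) f = -5, j = -10; -5 > -10  ✔
2) min(-1, 6, -5) = -5, not -3  ✘
3) f=-5, n=-12, h=6; 1 of them equals -5  ✔
4) d = -12 ≠ -13 and f = -5 ≠ -6; both disjuncts false  ✘
5) k = -1 lies in [-4, 1]  ✔
6) 4n + 5f = 4(-12) + 5(-5) = -73  ✔
7) d + f = -12 + (-5) = -17; -17 ≤ -16, bound -16 not met  ✘
8) f * m = -5 * (-1) = 5, not 3  ✘
9) h = 6 lies in [3, 6]  ✔

No — constraints 2, 4, 7, and 8 are not satisfied.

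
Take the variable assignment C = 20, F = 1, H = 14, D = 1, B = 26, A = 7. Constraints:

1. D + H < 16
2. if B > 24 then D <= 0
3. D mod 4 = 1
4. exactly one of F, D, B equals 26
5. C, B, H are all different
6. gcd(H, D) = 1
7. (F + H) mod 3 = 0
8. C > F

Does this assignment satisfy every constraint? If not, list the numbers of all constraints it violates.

The assignment fails constraint 2.

1. D + H = 1 + 14 = 15; 15 < 16 — OK.
2. B = 26 > 24, so we need D ≤ 0; but D = 1 > 0 — violated.
3. 1 mod 4 = 1 — OK.
4. F=1, D=1, B=26; 1 of them equals 26 — OK.
5. values 20, 26, 14 are pairwise distinct — OK.
6. gcd(14, 1) = 1 — OK.
7. F + H = 15; 15 mod 3 = 0 — OK.
8. C = 20, F = 1; 20 > 1 — OK.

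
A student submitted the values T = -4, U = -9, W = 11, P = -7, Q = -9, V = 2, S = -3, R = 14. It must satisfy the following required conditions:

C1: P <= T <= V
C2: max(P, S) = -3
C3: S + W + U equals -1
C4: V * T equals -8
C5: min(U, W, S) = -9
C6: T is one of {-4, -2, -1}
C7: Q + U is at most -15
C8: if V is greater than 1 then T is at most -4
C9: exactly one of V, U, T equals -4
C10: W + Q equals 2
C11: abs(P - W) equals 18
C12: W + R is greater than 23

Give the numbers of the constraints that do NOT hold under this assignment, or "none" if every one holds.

C1: values -7 <= -4 <= 2  yes
C2: max(-7, -3) = -3  yes
C3: S + W + U = -3 + 11 + (-9) = -1  yes
C4: V * T = 2 * (-4) = -8  yes
C5: min(-9, 11, -3) = -9  yes
C6: T = -4 is in {-4, -2, -1}  yes
C7: Q + U = -9 + (-9) = -18; -18 ≤ -15  yes
C8: V = 2 > 1, so we need T ≤ -4; T = -4 ≤ -4  yes
C9: V=2, U=-9, T=-4; 1 of them equals -4  yes
C10: W + Q = 11 + (-9) = 2  yes
C11: abs(-7 - 11) = 18  yes
C12: W + R = 11 + 14 = 25; 25 > 23  yes

All constraints are satisfied.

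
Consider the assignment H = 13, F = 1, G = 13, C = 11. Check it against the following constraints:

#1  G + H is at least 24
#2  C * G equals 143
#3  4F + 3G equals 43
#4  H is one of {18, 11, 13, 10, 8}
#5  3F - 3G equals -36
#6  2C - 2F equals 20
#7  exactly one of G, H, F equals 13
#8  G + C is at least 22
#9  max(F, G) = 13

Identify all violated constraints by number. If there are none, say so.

#1 G + H = 13 + 13 = 26; 26 ≥ 24 — holds.
#2 C * G = 11 * 13 = 143 — holds.
#3 4F + 3G = 4(1) + 3(13) = 43 — holds.
#4 H = 13 is in {18, 11, 13, 10, 8} — holds.
#5 3F - 3G = 3(1) - 3(13) = -36 — holds.
#6 2C - 2F = 2(11) - 2(1) = 20 — holds.
#7 G=13, H=13, F=1; 2 of them equal 13, not exactly one — fails.
#8 G + C = 13 + 11 = 24; 24 ≥ 22 — holds.
#9 max(1, 13) = 13 — holds.

Constraint 7 is violated.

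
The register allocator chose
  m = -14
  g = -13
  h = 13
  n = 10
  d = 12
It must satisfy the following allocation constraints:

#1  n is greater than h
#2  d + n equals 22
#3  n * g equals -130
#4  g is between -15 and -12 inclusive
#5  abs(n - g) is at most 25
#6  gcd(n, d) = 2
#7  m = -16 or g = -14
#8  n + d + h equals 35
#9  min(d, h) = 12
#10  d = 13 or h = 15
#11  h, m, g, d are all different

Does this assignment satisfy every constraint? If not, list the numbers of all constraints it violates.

The assignment fails constraints 1, 7, and 10.

#1 n = 10, h = 13; 10 ≤ 13 (want >) — violated.
#2 d + n = 12 + 10 = 22 — satisfied.
#3 n * g = 10 * (-13) = -130 — satisfied.
#4 g = -13 lies in [-15, -12] — satisfied.
#5 abs(10 - (-13)) = 23; 23 ≤ 25 — satisfied.
#6 gcd(10, 12) = 2 — satisfied.
#7 m = -14 ≠ -16 and g = -13 ≠ -14; both disjuncts false — violated.
#8 n + d + h = 10 + 12 + 13 = 35 — satisfied.
#9 min(12, 13) = 12 — satisfied.
#10 d = 12 ≠ 13 and h = 13 ≠ 15; both disjuncts false — violated.
#11 values 13, -14, -13, 12 are pairwise distinct — satisfied.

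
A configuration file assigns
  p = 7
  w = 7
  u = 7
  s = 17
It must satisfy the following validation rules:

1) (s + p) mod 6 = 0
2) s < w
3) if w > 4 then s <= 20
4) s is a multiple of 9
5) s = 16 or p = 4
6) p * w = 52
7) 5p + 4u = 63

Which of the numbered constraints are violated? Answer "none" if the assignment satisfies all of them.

Violated: 2, 4, 5, and 6.

1) s + p = 24; 24 mod 6 = 0  holds
2) s = 17, w = 7; 17 ≥ 7 (want <)  fails
3) w = 7 > 4, so we need s ≤ 20; s = 17 ≤ 20  holds
4) 17 = 9*1 + 8, so 9 does not divide 17  fails
5) s = 17 ≠ 16 and p = 7 ≠ 4; both disjuncts false  fails
6) p * w = 7 * 7 = 49, not 52  fails
7) 5p + 4u = 5(7) + 4(7) = 63  holds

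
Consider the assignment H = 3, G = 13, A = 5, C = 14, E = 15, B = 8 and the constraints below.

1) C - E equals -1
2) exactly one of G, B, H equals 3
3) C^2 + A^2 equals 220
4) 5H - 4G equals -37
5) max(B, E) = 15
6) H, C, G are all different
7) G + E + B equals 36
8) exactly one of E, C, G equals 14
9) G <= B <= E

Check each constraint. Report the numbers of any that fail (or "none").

1) C - E = 14 - 15 = -1  true
2) G=13, B=8, H=3; 1 of them equals 3  true
3) C^2 + A^2 = 14^2 + 5^2 = 196 + 25 = 221, not 220  false
4) 5H - 4G = 5(3) - 4(13) = -37  true
5) max(8, 15) = 15  true
6) values 3, 14, 13 are pairwise distinct  true
7) G + E + B = 13 + 15 + 8 = 36  true
8) E=15, C=14, G=13; 1 of them equals 14  true
9) values 13, 8, 15; G = 13 is not <= B = 8  false

Constraints 3 and 9 do not hold.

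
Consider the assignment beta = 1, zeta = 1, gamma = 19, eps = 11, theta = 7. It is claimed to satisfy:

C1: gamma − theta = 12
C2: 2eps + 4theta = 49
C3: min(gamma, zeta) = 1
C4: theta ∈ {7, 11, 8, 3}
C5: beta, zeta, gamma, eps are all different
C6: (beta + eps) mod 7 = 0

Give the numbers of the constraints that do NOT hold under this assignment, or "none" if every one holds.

No — constraints 2, 5, 6 are not satisfied.

C1: gamma − theta = 19 − 7 = 12 — holds.
C2: 2eps + 4theta = 2(11) + 4(7) = 50, not 49 — does not hold.
C3: min(19, 1) = 1 — holds.
C4: theta = 7 is in {7, 11, 8, 3} — holds.
C5: beta = zeta = 1, not all different — does not hold.
C6: beta + eps = 12; 12 mod 7 = 5, not 0 — does not hold.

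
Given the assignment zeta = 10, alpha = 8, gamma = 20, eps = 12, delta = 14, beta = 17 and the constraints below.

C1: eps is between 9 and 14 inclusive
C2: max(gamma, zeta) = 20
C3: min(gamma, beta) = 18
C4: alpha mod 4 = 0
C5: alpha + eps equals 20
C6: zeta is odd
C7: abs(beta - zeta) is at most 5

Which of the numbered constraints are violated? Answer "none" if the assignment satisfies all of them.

Violated: 3, 6, and 7.

C1: eps = 12 lies in [9, 14] — OK.
C2: max(20, 10) = 20 — OK.
C3: min(20, 17) = 17, not 18 — violated.
C4: 8 mod 4 = 0 — OK.
C5: alpha + eps = 8 + 12 = 20 — OK.
C6: zeta = 10 is even — violated.
C7: abs(17 - 10) = 7; 7 > 5, exceeds bound 5 — violated.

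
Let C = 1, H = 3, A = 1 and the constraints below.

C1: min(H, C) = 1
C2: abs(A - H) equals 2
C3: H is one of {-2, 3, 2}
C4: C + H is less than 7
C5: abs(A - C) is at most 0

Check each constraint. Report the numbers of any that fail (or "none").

No violations.

C1: min(3, 1) = 1  ✓
C2: abs(1 - 3) = 2  ✓
C3: H = 3 is in {-2, 3, 2}  ✓
C4: C + H = 1 + 3 = 4; 4 < 7  ✓
C5: abs(1 - 1) = 0; 0 ≤ 0  ✓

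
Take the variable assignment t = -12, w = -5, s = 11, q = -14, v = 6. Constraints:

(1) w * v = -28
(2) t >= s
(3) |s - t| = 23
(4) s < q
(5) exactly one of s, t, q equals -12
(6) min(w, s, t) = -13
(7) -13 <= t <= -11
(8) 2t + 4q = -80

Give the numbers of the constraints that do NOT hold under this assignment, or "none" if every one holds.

(1) w * v = -5 * 6 = -30, not -28  fails
(2) t = -12, s = 11; -12 < 11 (want ≥)  fails
(3) |11 - (-12)| = 23  holds
(4) s = 11, q = -14; 11 ≥ -14 (want <)  fails
(5) s=11, t=-12, q=-14; 1 of them equals -12  holds
(6) min(-5, 11, -12) = -12, not -13  fails
(7) t = -12 lies in [-13, -11]  holds
(8) 2t + 4q = 2(-12) + 4(-14) = -80  holds

No — constraints 1, 2, 4, 6 are not satisfied.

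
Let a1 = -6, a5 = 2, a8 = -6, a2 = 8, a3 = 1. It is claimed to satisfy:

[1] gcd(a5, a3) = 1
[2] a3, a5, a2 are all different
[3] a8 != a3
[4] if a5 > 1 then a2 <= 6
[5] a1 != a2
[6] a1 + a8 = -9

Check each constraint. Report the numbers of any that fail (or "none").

Violated: 4 and 6.

[1] gcd(2, 1) = 1  ✓
[2] values 1, 2, 8 are pairwise distinct  ✓
[3] a8 = -6, a3 = 1; distinct  ✓
[4] a5 = 2 > 1, so we need a2 ≤ 6; but a2 = 8 > 6  ✗
[5] a1 = -6, a2 = 8; distinct  ✓
[6] a1 + a8 = -6 + (-6) = -12, not -9  ✗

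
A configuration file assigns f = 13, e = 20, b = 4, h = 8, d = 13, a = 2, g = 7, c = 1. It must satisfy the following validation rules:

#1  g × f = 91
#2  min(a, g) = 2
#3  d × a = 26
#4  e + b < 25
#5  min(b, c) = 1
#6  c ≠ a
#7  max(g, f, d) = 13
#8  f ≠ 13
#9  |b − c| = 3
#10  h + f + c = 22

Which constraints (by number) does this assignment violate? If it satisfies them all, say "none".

Violated: 8.

#1 g × f = 7 × 13 = 91 — OK.
#2 min(2, 7) = 2 — OK.
#3 d × a = 13 × 2 = 26 — OK.
#4 e + b = 20 + 4 = 24; 24 < 25 — OK.
#5 min(4, 1) = 1 — OK.
#6 c = 1, a = 2; distinct — OK.
#7 max(7, 13, 13) = 13 — OK.
#8 f = 13, but 13 is required to differ — violated.
#9 |4 − 1| = 3 — OK.
#10 h + f + c = 8 + 13 + 1 = 22 — OK.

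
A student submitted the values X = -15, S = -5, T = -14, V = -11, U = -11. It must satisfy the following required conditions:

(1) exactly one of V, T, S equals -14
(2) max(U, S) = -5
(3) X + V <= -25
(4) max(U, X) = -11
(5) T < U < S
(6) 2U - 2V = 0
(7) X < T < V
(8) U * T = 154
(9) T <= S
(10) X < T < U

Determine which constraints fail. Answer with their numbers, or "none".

Yes — all constraints hold.

(1) V=-11, T=-14, S=-5; 1 of them equals -14  ✔
(2) max(-11, -5) = -5  ✔
(3) X + V = -15 + (-11) = -26; -26 ≤ -25  ✔
(4) max(-11, -15) = -11  ✔
(5) values -14 < -11 < -5  ✔
(6) 2U - 2V = 2(-11) - 2(-11) = 0  ✔
(7) values -15 < -14 < -11  ✔
(8) U * T = -11 * (-14) = 154  ✔
(9) T = -14, S = -5; -14 ≤ -5  ✔
(10) values -15 < -14 < -11  ✔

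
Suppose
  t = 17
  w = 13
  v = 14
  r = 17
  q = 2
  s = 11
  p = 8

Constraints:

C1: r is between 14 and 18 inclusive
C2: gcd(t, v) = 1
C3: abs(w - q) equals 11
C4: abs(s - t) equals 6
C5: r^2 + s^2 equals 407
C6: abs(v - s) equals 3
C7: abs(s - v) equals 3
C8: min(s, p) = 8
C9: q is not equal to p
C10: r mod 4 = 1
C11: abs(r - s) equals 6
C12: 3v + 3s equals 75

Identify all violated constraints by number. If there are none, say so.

Violated: 5.

C1: r = 17 lies in [14, 18] — holds.
C2: gcd(17, 14) = 1 — holds.
C3: abs(13 - 2) = 11 — holds.
C4: abs(11 - 17) = 6 — holds.
C5: r^2 + s^2 = 17^2 + 11^2 = 289 + 121 = 410, not 407 — does not hold.
C6: abs(14 - 11) = 3 — holds.
C7: abs(11 - 14) = 3 — holds.
C8: min(11, 8) = 8 — holds.
C9: q = 2, p = 8; distinct — holds.
C10: 17 mod 4 = 1 — holds.
C11: abs(17 - 11) = 6 — holds.
C12: 3v + 3s = 3(14) + 3(11) = 75 — holds.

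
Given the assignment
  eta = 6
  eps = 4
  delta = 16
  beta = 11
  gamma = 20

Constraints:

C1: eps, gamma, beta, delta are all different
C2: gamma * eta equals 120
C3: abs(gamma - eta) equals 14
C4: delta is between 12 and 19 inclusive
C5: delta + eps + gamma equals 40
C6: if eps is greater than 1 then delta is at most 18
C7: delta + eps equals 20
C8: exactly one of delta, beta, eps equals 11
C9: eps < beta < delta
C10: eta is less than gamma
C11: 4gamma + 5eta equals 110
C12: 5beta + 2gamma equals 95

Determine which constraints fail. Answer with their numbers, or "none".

None — every constraint holds.

C1: values 4, 20, 11, 16 are pairwise distinct — satisfied.
C2: gamma * eta = 20 * 6 = 120 — satisfied.
C3: abs(20 - 6) = 14 — satisfied.
C4: delta = 16 lies in [12, 19] — satisfied.
C5: delta + eps + gamma = 16 + 4 + 20 = 40 — satisfied.
C6: eps = 4 > 1, so we need delta ≤ 18; delta = 16 ≤ 18 — satisfied.
C7: delta + eps = 16 + 4 = 20 — satisfied.
C8: delta=16, beta=11, eps=4; 1 of them equals 11 — satisfied.
C9: values 4 < 11 < 16 — satisfied.
C10: eta = 6, gamma = 20; 6 < 20 — satisfied.
C11: 4gamma + 5eta = 4(20) + 5(6) = 110 — satisfied.
C12: 5beta + 2gamma = 5(11) + 2(20) = 95 — satisfied.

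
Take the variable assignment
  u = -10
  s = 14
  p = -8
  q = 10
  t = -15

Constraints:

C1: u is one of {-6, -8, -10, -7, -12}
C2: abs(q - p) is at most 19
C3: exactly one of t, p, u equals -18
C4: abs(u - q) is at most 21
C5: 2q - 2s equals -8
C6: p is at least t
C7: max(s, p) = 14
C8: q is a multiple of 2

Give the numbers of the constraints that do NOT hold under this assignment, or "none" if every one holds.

Constraint 3 is violated.

C1: u = -10 is in {-6, -8, -10, -7, -12} — OK.
C2: abs(10 - (-8)) = 18; 18 ≤ 19 — OK.
C3: t=-15, p=-8, u=-10; 0 of them equal -18, not exactly one — violated.
C4: abs(-10 - 10) = 20; 20 ≤ 21 — OK.
C5: 2q - 2s = 2(10) - 2(14) = -8 — OK.
C6: p = -8, t = -15; -8 ≥ -15 — OK.
C7: max(14, -8) = 14 — OK.
C8: 10 / 2 = 5, so 2 divides 10 — OK.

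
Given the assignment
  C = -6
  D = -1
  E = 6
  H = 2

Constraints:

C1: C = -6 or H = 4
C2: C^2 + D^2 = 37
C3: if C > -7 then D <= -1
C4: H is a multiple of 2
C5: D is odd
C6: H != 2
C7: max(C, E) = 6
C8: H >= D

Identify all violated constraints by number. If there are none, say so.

C1: C = -6 = -6 (first disjunct)  yes
C2: C^2 + D^2 = (-6)^2 + (-1)^2 = 36 + 1 = 37  yes
C3: C = -6 > -7, so we need D ≤ -1; D = -1 ≤ -1  yes
C4: 2 / 2 = 1, so 2 divides 2  yes
C5: D = -1 is odd  yes
C6: H = 2, but 2 is required to differ  no
C7: max(-6, 6) = 6  yes
C8: H = 2, D = -1; 2 ≥ -1  yes

Violated: 6.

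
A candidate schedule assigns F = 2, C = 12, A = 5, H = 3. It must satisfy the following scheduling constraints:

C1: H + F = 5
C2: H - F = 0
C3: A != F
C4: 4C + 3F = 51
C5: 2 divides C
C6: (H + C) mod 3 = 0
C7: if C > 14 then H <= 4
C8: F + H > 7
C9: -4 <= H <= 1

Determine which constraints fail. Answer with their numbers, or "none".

Violated: 2, 4, 8, and 9.

C1: H + F = 3 + 2 = 5 — holds.
C2: H - F = 3 - 2 = 1, not 0 — fails.
C3: A = 5, F = 2; distinct — holds.
C4: 4C + 3F = 4(12) + 3(2) = 54, not 51 — fails.
C5: 12 / 2 = 6, so 2 divides 12 — holds.
C6: H + C = 15; 15 mod 3 = 0 — holds.
C7: C = 12, not > 14; antecedent false, conditional vacuously true — holds.
C8: F + H = 2 + 3 = 5; 5 ≤ 7, bound 7 not met — fails.
C9: H = 3 is outside [-4, 1] — fails.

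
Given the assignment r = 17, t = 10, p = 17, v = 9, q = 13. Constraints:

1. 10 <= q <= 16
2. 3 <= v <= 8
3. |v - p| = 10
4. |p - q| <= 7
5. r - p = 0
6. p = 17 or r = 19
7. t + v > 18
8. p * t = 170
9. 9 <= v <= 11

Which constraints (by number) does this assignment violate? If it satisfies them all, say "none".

1. q = 13 lies in [10, 16] — OK.
2. v = 9 is outside [3, 8] — violated.
3. |9 - 17| = 8, not 10 — violated.
4. |17 - 13| = 4; 4 ≤ 7 — OK.
5. r - p = 17 - 17 = 0 — OK.
6. p = 17 = 17 (first disjunct) — OK.
7. t + v = 10 + 9 = 19; 19 > 18 — OK.
8. p * t = 17 * 10 = 170 — OK.
9. v = 9 lies in [9, 11] — OK.

Violated: 2, 3.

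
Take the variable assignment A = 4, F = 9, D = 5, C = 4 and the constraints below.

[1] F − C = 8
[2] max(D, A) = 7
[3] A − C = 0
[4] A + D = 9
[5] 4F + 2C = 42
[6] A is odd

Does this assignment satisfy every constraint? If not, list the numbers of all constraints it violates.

Constraints 1, 2, 5, 6 do not hold.

[1] F − C = 9 − 4 = 5, not 8 — fails.
[2] max(5, 4) = 5, not 7 — fails.
[3] A − C = 4 − 4 = 0 — holds.
[4] A + D = 4 + 5 = 9 — holds.
[5] 4F + 2C = 4(9) + 2(4) = 44, not 42 — fails.
[6] A = 4 is even — fails.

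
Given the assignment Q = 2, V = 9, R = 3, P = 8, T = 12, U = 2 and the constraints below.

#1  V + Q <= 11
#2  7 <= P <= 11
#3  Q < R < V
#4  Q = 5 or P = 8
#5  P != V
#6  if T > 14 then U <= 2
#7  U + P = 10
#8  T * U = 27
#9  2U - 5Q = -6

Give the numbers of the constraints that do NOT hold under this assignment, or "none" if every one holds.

#1 V + Q = 9 + 2 = 11; 11 ≤ 11  ✔
#2 P = 8 lies in [7, 11]  ✔
#3 values 2 < 3 < 9  ✔
#4 Q = 2 ≠ 5, but P = 8 = 8 (second disjunct)  ✔
#5 P = 8, V = 9; distinct  ✔
#6 T = 12, not > 14; antecedent false, conditional vacuously true  ✔
#7 U + P = 2 + 8 = 10  ✔
#8 T * U = 12 * 2 = 24, not 27  ✘
#9 2U - 5Q = 2(2) - 5(2) = -6  ✔

Constraint 8 is violated.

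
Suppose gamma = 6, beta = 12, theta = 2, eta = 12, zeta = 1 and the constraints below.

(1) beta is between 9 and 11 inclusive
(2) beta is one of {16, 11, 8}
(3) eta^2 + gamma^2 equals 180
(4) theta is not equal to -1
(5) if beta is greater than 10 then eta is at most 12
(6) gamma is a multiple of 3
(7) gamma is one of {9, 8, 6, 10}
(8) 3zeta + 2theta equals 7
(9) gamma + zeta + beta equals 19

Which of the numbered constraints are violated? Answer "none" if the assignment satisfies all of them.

(1) beta = 12 is outside [9, 11]  false
(2) beta = 12 is not in {16, 11, 8}  false
(3) eta^2 + gamma^2 = 12^2 + 6^2 = 144 + 36 = 180  true
(4) theta = 2, and 2 ≠ -1  true
(5) beta = 12 > 10, so we need eta ≤ 12; eta = 12 ≤ 12  true
(6) 6 / 3 = 2, so 3 divides 6  true
(7) gamma = 6 is in {9, 8, 6, 10}  true
(8) 3zeta + 2theta = 3(1) + 2(2) = 7  true
(9) gamma + zeta + beta = 6 + 1 + 12 = 19  true

The assignment fails constraints 1 and 2.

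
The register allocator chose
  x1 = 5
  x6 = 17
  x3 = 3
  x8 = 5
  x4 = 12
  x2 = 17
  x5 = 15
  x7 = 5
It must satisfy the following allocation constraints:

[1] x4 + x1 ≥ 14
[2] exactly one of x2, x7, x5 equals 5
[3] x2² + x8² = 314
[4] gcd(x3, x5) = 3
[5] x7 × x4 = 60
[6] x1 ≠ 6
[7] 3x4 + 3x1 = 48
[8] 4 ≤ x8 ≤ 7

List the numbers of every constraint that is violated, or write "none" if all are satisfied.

[1] x4 + x1 = 12 + 5 = 17; 17 ≥ 14 — holds.
[2] x2=17, x7=5, x5=15; 1 of them equals 5 — holds.
[3] x2² + x8² = 17² + 5² = 289 + 25 = 314 — holds.
[4] gcd(3, 15) = 3 — holds.
[5] x7 × x4 = 5 × 12 = 60 — holds.
[6] x1 = 5, and 5 ≠ 6 — holds.
[7] 3x4 + 3x1 = 3(12) + 3(5) = 51, not 48 — does not hold.
[8] x8 = 5 lies in [4, 7] — holds.

No — constraint 7 is not satisfied.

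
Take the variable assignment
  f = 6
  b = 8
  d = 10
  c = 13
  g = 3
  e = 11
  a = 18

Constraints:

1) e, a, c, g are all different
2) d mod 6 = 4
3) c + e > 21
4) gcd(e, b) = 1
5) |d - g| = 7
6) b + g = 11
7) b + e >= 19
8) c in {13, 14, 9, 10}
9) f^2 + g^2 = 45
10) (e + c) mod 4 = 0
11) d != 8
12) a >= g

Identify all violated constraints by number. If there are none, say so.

None — every constraint holds.

1) values 11, 18, 13, 3 are pairwise distinct — OK.
2) 10 mod 6 = 4 — OK.
3) c + e = 13 + 11 = 24; 24 > 21 — OK.
4) gcd(11, 8) = 1 — OK.
5) |10 - 3| = 7 — OK.
6) b + g = 8 + 3 = 11 — OK.
7) b + e = 8 + 11 = 19; 19 ≥ 19 — OK.
8) c = 13 is in {13, 14, 9, 10} — OK.
9) f^2 + g^2 = 6^2 + 3^2 = 36 + 9 = 45 — OK.
10) e + c = 24; 24 mod 4 = 0 — OK.
11) d = 10, and 10 ≠ 8 — OK.
12) a = 18, g = 3; 18 ≥ 3 — OK.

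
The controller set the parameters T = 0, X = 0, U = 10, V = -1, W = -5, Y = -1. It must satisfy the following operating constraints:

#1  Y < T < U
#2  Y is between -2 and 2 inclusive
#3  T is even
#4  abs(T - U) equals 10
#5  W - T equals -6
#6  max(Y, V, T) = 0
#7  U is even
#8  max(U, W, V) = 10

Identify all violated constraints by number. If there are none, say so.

#1 values -1 < 0 < 10  OK
#2 Y = -1 lies in [-2, 2]  OK
#3 T = 0 is even  OK
#4 abs(0 - 10) = 10  OK
#5 W - T = -5 - 0 = -5, not -6  FAIL
#6 max(-1, -1, 0) = 0  OK
#7 U = 10 is even  OK
#8 max(10, -5, -1) = 10  OK

Constraint 5 is violated.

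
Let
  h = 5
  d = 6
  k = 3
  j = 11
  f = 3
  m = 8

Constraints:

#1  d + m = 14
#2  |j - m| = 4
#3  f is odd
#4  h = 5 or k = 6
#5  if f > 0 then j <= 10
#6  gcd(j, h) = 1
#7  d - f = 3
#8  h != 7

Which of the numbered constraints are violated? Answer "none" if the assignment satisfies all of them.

Constraints 2, 5 are violated.

#1 d + m = 6 + 8 = 14  yes
#2 |11 - 8| = 3, not 4  no
#3 f = 3 is odd  yes
#4 h = 5 = 5 (first disjunct)  yes
#5 f = 3 > 0, so we need j ≤ 10; but j = 11 > 10  no
#6 gcd(11, 5) = 1  yes
#7 d - f = 6 - 3 = 3  yes
#8 h = 5, and 5 ≠ 7  yes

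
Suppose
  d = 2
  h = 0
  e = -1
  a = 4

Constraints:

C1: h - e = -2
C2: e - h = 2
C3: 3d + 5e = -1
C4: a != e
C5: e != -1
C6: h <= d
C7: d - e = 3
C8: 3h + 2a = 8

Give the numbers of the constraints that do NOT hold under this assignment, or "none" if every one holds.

Violated: 1, 2, 3, and 5.

C1: h - e = 0 - (-1) = 1, not -2  false
C2: e - h = -1 - 0 = -1, not 2  false
C3: 3d + 5e = 3(2) + 5(-1) = 1, not -1  false
C4: a = 4, e = -1; distinct  true
C5: e = -1, but -1 is required to differ  false
C6: h = 0, d = 2; 0 ≤ 2  true
C7: d - e = 2 - (-1) = 3  true
C8: 3h + 2a = 3(0) + 2(4) = 8  true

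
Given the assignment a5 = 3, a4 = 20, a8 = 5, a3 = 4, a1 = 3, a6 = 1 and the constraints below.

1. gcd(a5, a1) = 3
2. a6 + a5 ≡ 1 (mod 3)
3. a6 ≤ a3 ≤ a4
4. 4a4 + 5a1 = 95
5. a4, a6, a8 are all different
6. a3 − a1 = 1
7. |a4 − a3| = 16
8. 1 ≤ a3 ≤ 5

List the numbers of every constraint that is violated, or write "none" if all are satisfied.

The assignment satisfies every constraint.

1. gcd(3, 3) = 3 — satisfied.
2. a6 + a5 = 4; 4 mod 3 = 1 — satisfied.
3. values 1 ≤ 4 ≤ 20 — satisfied.
4. 4a4 + 5a1 = 4(20) + 5(3) = 95 — satisfied.
5. values 20, 1, 5 are pairwise distinct — satisfied.
6. a3 − a1 = 4 − 3 = 1 — satisfied.
7. |20 − 4| = 16 — satisfied.
8. a3 = 4 lies in [1, 5] — satisfied.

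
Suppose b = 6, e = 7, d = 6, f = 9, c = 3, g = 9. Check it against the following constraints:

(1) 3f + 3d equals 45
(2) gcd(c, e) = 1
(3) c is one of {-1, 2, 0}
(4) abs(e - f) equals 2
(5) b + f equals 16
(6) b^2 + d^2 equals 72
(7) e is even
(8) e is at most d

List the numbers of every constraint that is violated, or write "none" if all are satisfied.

(1) 3f + 3d = 3(9) + 3(6) = 45  yes
(2) gcd(3, 7) = 1  yes
(3) c = 3 is not in {-1, 2, 0}  no
(4) abs(7 - 9) = 2  yes
(5) b + f = 6 + 9 = 15, not 16  no
(6) b^2 + d^2 = 6^2 + 6^2 = 36 + 36 = 72  yes
(7) e = 7 is odd  no
(8) e = 7, d = 6; 7 > 6 (want ≤)  no

Constraints 3, 5, 7, 8 are violated.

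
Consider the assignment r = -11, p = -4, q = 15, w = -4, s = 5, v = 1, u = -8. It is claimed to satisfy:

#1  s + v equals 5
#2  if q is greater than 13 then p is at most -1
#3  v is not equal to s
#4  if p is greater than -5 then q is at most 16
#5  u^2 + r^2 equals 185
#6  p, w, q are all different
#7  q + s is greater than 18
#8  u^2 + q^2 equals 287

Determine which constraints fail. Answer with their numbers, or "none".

#1 s + v = 5 + 1 = 6, not 5 — violated.
#2 q = 15 > 13, so we need p ≤ -1; p = -4 ≤ -1 — satisfied.
#3 v = 1, s = 5; distinct — satisfied.
#4 p = -4 > -5, so we need q ≤ 16; q = 15 ≤ 16 — satisfied.
#5 u^2 + r^2 = (-8)^2 + (-11)^2 = 64 + 121 = 185 — satisfied.
#6 p = w = -4, not all different — violated.
#7 q + s = 15 + 5 = 20; 20 > 18 — satisfied.
#8 u^2 + q^2 = (-8)^2 + 15^2 = 64 + 225 = 289, not 287 — violated.

Constraints 1, 6, and 8 are violated.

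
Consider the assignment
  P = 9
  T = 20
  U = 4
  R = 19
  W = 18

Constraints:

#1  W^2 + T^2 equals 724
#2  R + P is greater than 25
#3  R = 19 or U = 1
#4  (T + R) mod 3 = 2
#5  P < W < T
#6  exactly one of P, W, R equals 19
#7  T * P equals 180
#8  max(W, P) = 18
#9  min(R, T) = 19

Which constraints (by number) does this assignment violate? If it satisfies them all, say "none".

#1 W^2 + T^2 = 18^2 + 20^2 = 324 + 400 = 724 — holds.
#2 R + P = 19 + 9 = 28; 28 > 25 — holds.
#3 R = 19 = 19 (first disjunct) — holds.
#4 T + R = 39; 39 mod 3 = 0, not 2 — fails.
#5 values 9 < 18 < 20 — holds.
#6 P=9, W=18, R=19; 1 of them equals 19 — holds.
#7 T * P = 20 * 9 = 180 — holds.
#8 max(18, 9) = 18 — holds.
#9 min(19, 20) = 19 — holds.

The assignment fails constraint 4.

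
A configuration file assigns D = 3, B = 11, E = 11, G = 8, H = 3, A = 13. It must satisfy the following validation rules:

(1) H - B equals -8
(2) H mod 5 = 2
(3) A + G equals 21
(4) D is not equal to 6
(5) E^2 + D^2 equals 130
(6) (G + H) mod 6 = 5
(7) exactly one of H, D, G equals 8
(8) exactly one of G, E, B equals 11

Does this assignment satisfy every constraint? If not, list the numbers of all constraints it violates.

The assignment fails constraints 2, 8.

(1) H - B = 3 - 11 = -8 — holds.
(2) 3 mod 5 = 3, not 2 — does not hold.
(3) A + G = 13 + 8 = 21 — holds.
(4) D = 3, and 3 ≠ 6 — holds.
(5) E^2 + D^2 = 11^2 + 3^2 = 121 + 9 = 130 — holds.
(6) G + H = 11; 11 mod 6 = 5 — holds.
(7) H=3, D=3, G=8; 1 of them equals 8 — holds.
(8) G=8, E=11, B=11; 2 of them equal 11, not exactly one — does not hold.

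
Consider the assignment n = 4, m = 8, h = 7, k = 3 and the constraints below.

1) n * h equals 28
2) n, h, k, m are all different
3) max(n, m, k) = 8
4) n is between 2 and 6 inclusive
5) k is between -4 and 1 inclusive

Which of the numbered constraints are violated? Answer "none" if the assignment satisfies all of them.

1) n * h = 4 * 7 = 28  ✔
2) values 4, 7, 3, 8 are pairwise distinct  ✔
3) max(4, 8, 3) = 8  ✔
4) n = 4 lies in [2, 6]  ✔
5) k = 3 is outside [-4, 1]  ✘

The assignment fails constraint 5.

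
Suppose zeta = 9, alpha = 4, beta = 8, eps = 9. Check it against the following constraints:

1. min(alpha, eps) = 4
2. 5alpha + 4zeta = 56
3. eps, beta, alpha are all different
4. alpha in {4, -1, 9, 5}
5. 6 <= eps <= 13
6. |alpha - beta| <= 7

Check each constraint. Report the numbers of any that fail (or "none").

The assignment satisfies every constraint.

1. min(4, 9) = 4  ✔
2. 5alpha + 4zeta = 5(4) + 4(9) = 56  ✔
3. values 9, 8, 4 are pairwise distinct  ✔
4. alpha = 4 is in {4, -1, 9, 5}  ✔
5. eps = 9 lies in [6, 13]  ✔
6. |4 - 8| = 4; 4 ≤ 7  ✔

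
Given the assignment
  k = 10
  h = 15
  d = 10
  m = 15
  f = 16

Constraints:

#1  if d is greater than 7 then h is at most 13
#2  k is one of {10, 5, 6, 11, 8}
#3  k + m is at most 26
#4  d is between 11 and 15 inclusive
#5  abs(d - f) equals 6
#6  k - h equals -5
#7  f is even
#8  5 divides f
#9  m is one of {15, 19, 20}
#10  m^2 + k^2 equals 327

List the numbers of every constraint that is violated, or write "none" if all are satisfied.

#1 d = 10 > 7, so we need h ≤ 13; but h = 15 > 13 — does not hold.
#2 k = 10 is in {10, 5, 6, 11, 8} — holds.
#3 k + m = 10 + 15 = 25; 25 ≤ 26 — holds.
#4 d = 10 is outside [11, 15] — does not hold.
#5 abs(10 - 16) = 6 — holds.
#6 k - h = 10 - 15 = -5 — holds.
#7 f = 16 is even — holds.
#8 16 = 5*3 + 1, so 5 does not divide 16 — does not hold.
#9 m = 15 is in {15, 19, 20} — holds.
#10 m^2 + k^2 = 15^2 + 10^2 = 225 + 100 = 325, not 327 — does not hold.

Constraints 1, 4, 8, 10 do not hold.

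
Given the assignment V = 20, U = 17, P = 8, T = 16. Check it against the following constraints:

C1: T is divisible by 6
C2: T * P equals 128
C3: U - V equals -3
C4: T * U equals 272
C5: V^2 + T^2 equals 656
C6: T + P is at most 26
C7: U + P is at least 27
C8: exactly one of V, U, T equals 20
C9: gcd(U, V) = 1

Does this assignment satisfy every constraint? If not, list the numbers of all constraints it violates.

C1: 16 = 6*2 + 4, so 6 does not divide 16 — violated.
C2: T * P = 16 * 8 = 128 — OK.
C3: U - V = 17 - 20 = -3 — OK.
C4: T * U = 16 * 17 = 272 — OK.
C5: V^2 + T^2 = 20^2 + 16^2 = 400 + 256 = 656 — OK.
C6: T + P = 16 + 8 = 24; 24 ≤ 26 — OK.
C7: U + P = 17 + 8 = 25; 25 < 27, bound 27 not met — violated.
C8: V=20, U=17, T=16; 1 of them equals 20 — OK.
C9: gcd(17, 20) = 1 — OK.

The assignment fails constraints 1 and 7.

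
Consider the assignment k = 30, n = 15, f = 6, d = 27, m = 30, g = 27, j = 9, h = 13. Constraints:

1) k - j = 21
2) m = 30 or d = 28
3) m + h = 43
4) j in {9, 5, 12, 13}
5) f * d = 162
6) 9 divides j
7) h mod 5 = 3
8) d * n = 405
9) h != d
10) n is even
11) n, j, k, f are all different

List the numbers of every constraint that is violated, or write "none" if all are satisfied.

No — constraint 10 is not satisfied.

1) k - j = 30 - 9 = 21  true
2) m = 30 = 30 (first disjunct)  true
3) m + h = 30 + 13 = 43  true
4) j = 9 is in {9, 5, 12, 13}  true
5) f * d = 6 * 27 = 162  true
6) 9 / 9 = 1, so 9 divides 9  true
7) 13 mod 5 = 3  true
8) d * n = 27 * 15 = 405  true
9) h = 13, d = 27; distinct  true
10) n = 15 is odd  false
11) values 15, 9, 30, 6 are pairwise distinct  true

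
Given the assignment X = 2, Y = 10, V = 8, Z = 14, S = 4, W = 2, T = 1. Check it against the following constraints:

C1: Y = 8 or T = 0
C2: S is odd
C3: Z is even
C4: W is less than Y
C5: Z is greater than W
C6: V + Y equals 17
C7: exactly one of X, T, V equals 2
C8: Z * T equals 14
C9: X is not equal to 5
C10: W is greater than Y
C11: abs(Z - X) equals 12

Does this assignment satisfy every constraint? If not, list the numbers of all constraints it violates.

C1: Y = 10 ≠ 8 and T = 1 ≠ 0; both disjuncts false  no
C2: S = 4 is even  no
C3: Z = 14 is even  yes
C4: W = 2, Y = 10; 2 < 10  yes
C5: Z = 14, W = 2; 14 > 2  yes
C6: V + Y = 8 + 10 = 18, not 17  no
C7: X=2, T=1, V=8; 1 of them equals 2  yes
C8: Z * T = 14 * 1 = 14  yes
C9: X = 2, and 2 ≠ 5  yes
C10: W = 2, Y = 10; 2 ≤ 10 (want >)  no
C11: abs(14 - 2) = 12  yes

Constraints 1, 2, 6, 10 do not hold.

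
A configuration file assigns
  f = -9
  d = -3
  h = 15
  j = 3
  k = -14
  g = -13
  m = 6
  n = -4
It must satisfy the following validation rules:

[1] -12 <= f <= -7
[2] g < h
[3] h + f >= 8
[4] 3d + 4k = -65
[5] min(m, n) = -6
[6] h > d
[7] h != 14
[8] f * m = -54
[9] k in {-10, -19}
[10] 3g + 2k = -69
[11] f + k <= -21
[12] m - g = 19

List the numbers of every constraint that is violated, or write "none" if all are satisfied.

[1] f = -9 lies in [-12, -7] — holds.
[2] g = -13, h = 15; -13 < 15 — holds.
[3] h + f = 15 + (-9) = 6; 6 < 8, bound 8 not met — does not hold.
[4] 3d + 4k = 3(-3) + 4(-14) = -65 — holds.
[5] min(6, -4) = -4, not -6 — does not hold.
[6] h = 15, d = -3; 15 > -3 — holds.
[7] h = 15, and 15 ≠ 14 — holds.
[8] f * m = -9 * 6 = -54 — holds.
[9] k = -14 is not in {-10, -19} — does not hold.
[10] 3g + 2k = 3(-13) + 2(-14) = -67, not -69 — does not hold.
[11] f + k = -9 + (-14) = -23; -23 ≤ -21 — holds.
[12] m - g = 6 - (-13) = 19 — holds.

Violated: 3, 5, 9, and 10.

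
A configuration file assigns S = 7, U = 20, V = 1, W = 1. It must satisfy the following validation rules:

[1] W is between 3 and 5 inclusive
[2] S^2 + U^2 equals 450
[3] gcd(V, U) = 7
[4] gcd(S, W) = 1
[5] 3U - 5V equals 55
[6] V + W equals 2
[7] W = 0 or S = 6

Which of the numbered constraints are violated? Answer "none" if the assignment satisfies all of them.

Violated: 1, 2, 3, and 7.

[1] W = 1 is outside [3, 5] — does not hold.
[2] S^2 + U^2 = 7^2 + 20^2 = 49 + 400 = 449, not 450 — does not hold.
[3] gcd(1, 20) = 1, not 7 — does not hold.
[4] gcd(7, 1) = 1 — holds.
[5] 3U - 5V = 3(20) - 5(1) = 55 — holds.
[6] V + W = 1 + 1 = 2 — holds.
[7] W = 1 ≠ 0 and S = 7 ≠ 6; both disjuncts false — does not hold.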